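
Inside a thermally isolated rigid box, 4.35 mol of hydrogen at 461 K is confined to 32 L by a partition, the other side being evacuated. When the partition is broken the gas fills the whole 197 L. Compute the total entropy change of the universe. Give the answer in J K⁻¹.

No heat is exchanged and no work is done, so the ideal-gas temperature stays constant.
Entropy is a state function; using a reversible isothermal path, ΔS_gas = nR ln(V₂/V₁) = 4.35 × 8.314 × ln(197/32) = 65.7 J/K.
The insulated surroundings exchange no heat, so ΔS_surr = 0 and ΔS_universe = ΔS_gas.

ΔS_universe = 65.7 J/K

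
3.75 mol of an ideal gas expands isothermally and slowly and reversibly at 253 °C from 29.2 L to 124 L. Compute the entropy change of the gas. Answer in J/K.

ΔS_gas = 45.1 J/K

For an isothermal ideal gas ΔS_gas = nR ln(V₂/V₁) = 3.75 × 8.314 × ln(124/29.2) = 45.1 J/K.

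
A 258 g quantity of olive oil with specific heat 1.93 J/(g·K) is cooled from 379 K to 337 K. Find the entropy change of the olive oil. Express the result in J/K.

ΔS = -58.5 J/K

ΔS = ∫dQ_rev/T = m c ln(T₂/T₁) = 258 × 1.93 × ln(337/379) = -58.5 J/K.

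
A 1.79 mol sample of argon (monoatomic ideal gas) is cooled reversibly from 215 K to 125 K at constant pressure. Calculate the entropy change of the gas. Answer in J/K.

At constant pressure, ΔS = nC_p ln(T₂/T₁) with C_p = 5R/2 = 20.79 J mol⁻¹ K⁻¹.
ΔS = 1.79 × 20.79 × ln(125/215) = -20.2 J/K.

ΔS = -20.2 J/K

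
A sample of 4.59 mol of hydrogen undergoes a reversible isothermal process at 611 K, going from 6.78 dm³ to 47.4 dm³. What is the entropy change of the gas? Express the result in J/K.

For an isothermal ideal gas ΔS_gas = nR ln(V₂/V₁) = 4.59 × 8.314 × ln(47.4/6.78) = 74.2 J/K.

ΔS_gas = 74.2 J/K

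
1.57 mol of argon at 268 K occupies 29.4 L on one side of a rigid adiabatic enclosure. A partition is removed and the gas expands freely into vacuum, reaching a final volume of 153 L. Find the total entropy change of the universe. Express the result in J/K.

ΔS_universe = 21.5 J/K

No heat is exchanged and no work is done, so the ideal-gas temperature stays constant.
Entropy is a state function; using a reversible isothermal path, ΔS_gas = nR ln(V₂/V₁) = 1.57 × 8.314 × ln(153/29.4) = 21.5 J/K.
The insulated surroundings exchange no heat, so ΔS_surr = 0 and ΔS_universe = ΔS_gas.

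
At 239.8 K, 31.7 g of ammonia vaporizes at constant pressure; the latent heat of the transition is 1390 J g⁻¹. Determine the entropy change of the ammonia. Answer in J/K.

Heat absorbed by the substance: Q = mL = 31.7 × 1390 = 44063 J.
At constant T, ΔS = Q_rev/T = 44063 / 239.8 = 184 J/K.

ΔS = 184 J/K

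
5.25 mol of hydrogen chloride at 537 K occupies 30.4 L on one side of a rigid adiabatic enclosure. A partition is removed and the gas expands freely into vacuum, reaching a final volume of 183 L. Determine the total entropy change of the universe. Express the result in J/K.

ΔS_universe = 78.4 J/K

No heat is exchanged and no work is done, so the ideal-gas temperature stays constant.
Entropy is a state function; using a reversible isothermal path, ΔS_gas = nR ln(V₂/V₁) = 5.25 × 8.314 × ln(183/30.4) = 78.4 J/K.
The insulated surroundings exchange no heat, so ΔS_surr = 0 and ΔS_universe = ΔS_gas.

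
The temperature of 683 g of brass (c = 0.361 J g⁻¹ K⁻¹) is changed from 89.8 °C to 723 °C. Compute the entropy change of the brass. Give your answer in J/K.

In kelvin: T₁ = 362.95 K, T₂ = 996.15 K. ΔS = ∫dQ_rev/T = m c ln(T₂/T₁) = 683 × 0.361 × ln(996.15/362.95) = 249 J/K.

ΔS = 249 J/K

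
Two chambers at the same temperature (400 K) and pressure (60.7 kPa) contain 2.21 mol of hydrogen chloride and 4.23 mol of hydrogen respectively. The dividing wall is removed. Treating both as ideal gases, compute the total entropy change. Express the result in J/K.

Mole fractions: x_A = 2.21/6.44 = 0.343, x_B = 0.657.
ΔS_mix = −R(n_A ln x_A + n_B ln x_B) = −8.314 × (2.21 ln 0.343 + 4.23 ln 0.657) = 34.4 J/K.

ΔS_mix = 34.4 J/K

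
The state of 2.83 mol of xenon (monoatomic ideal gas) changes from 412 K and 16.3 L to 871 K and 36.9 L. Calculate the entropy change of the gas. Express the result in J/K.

Entropy is a state function: ΔS = nC_V ln(T₂/T₁) + nR ln(V₂/V₁), with C_V = 3R/2 = 12.47 J mol⁻¹ K⁻¹ for a monoatomic ideal gas.
ΔS = 2.83 × [12.47 × ln(871/412) + 8.314 × ln(36.9/16.3)] = 45.6 J/K.

ΔS = 45.6 J/K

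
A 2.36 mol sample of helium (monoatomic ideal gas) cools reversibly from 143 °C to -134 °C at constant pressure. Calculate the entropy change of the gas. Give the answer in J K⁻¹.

In kelvin: T₁ = 416.15 K, T₂ = 139.15 K. At constant pressure, ΔS = nC_p ln(T₂/T₁) with C_p = 5R/2 = 20.79 J mol⁻¹ K⁻¹.
ΔS = 2.36 × 20.79 × ln(139.15/416.15) = -53.7 J/K.

ΔS = -53.7 J/K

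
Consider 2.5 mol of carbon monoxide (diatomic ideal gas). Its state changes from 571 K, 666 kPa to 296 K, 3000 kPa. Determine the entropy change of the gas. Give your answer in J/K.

ΔS = -79.1 J/K

ΔS = nC_p ln(T₂/T₁) − nR ln(P₂/P₁), with C_p = 7R/2 = 29.1 J mol⁻¹ K⁻¹ for a diatomic ideal gas.
ΔS = 2.5 × [29.1 × ln(296/571) − 8.314 × ln(3000/666)] = -79.1 J/K.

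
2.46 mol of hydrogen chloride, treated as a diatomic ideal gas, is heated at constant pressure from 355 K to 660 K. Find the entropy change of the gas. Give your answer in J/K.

ΔS = 44.4 J/K

At constant pressure, ΔS = nC_p ln(T₂/T₁) with C_p = 7R/2 = 29.1 J mol⁻¹ K⁻¹.
ΔS = 2.46 × 29.1 × ln(660/355) = 44.4 J/K.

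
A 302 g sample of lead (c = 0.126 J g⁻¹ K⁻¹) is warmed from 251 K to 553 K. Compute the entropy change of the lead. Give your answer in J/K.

ΔS = ∫dQ_rev/T = m c ln(T₂/T₁) = 302 × 0.126 × ln(553/251) = 30.1 J/K.

ΔS = 30.1 J/K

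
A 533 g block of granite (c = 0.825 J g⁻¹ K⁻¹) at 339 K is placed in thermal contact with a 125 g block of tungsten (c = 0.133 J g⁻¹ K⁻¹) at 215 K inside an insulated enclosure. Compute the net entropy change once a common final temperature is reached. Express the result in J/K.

Energy balance: T_f = (m₁c₁T₁ + m₂c₂T₂)/(m₁c₁ + m₂c₂) = 334.48 K.
ΔS₁ = m₁c₁ ln(T_f/T₁) = 439.725 × ln(334.48/339) = -5.899 J/K.
ΔS₂ = m₂c₂ ln(T_f/T₂) = 16.625 × ln(334.48/215) = 7.347 J/K.
ΔS_total = -5.899 + 7.347 = 1.45 J/K.

ΔS_total = 1.45 J/K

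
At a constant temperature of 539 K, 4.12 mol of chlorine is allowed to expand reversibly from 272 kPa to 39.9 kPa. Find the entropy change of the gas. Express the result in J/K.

ΔS_gas = 65.7 J/K

For an isothermal ideal gas ΔS_gas = nR ln(P₁/P₂) = 4.12 × 8.314 × ln(272/39.9) = 65.7 J/K.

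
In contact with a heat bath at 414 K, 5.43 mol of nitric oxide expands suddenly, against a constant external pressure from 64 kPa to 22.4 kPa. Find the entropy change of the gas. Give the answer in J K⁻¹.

Entropy is a state function, so ΔS_gas depends only on the end states.
For an isothermal ideal gas ΔS_gas = nR ln(P₁/P₂) = 5.43 × 8.314 × ln(64/22.4) = 47.4 J/K.

ΔS_gas = 47.4 J/K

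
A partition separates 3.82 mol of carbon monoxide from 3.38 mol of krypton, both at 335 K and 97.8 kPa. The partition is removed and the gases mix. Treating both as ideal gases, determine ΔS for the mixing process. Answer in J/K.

ΔS_mix = 41.4 J/K

Mole fractions: x_A = 3.82/7.2 = 0.531, x_B = 0.469.
ΔS_mix = −R(n_A ln x_A + n_B ln x_B) = −8.314 × (3.82 ln 0.531 + 3.38 ln 0.469) = 41.4 J/K.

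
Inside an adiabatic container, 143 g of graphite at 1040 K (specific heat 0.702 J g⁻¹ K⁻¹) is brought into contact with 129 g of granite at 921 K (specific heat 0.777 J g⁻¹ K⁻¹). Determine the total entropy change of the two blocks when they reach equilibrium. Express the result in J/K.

Energy balance: T_f = (m₁c₁T₁ + m₂c₂T₂)/(m₁c₁ + m₂c₂) = 980.55 K.
ΔS₁ = m₁c₁ ln(T_f/T₁) = 100.386 × ln(980.55/1040) = -5.909 J/K.
ΔS₂ = m₂c₂ ln(T_f/T₂) = 100.233 × ln(980.55/921) = 6.279 J/K.
ΔS_total = -5.909 + 6.279 = 0.37 J/K.

ΔS_total = 0.37 J/K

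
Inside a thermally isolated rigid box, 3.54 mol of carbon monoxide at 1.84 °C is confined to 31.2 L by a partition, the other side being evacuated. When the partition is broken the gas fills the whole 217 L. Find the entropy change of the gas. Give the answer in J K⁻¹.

For an ideal gas in free expansion Q = 0 and W = 0, so T is unchanged.
Entropy is a state function; using a reversible isothermal path, ΔS_gas = nR ln(V₂/V₁) = 3.54 × 8.314 × ln(217/31.2) = 57.1 J/K.

ΔS_gas = 57.1 J/K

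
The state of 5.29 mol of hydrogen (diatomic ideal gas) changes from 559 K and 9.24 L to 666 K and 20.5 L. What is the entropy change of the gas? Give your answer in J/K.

Entropy is a state function: ΔS = nC_V ln(T₂/T₁) + nR ln(V₂/V₁), with C_V = 5R/2 = 20.79 J mol⁻¹ K⁻¹ for a diatomic ideal gas.
ΔS = 5.29 × [20.79 × ln(666/559) + 8.314 × ln(20.5/9.24)] = 54.3 J/K.

ΔS = 54.3 J/K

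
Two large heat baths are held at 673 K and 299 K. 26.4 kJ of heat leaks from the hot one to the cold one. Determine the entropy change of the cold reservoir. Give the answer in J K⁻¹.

ΔS_cold = 88.3 J/K

The cold reservoir gains heat Q, so ΔS_cold = +Q/T_C = 26400/299 = 88.3 J/K.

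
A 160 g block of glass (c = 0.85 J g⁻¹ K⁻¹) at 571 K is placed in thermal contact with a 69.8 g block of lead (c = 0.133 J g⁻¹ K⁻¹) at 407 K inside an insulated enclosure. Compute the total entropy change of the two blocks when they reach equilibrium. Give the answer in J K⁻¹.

ΔS_total = 0.452 J/K

Energy balance: T_f = (m₁c₁T₁ + m₂c₂T₂)/(m₁c₁ + m₂c₂) = 560.52 K.
ΔS₁ = m₁c₁ ln(T_f/T₁) = 136 × ln(560.52/571) = -2.519 J/K.
ΔS₂ = m₂c₂ ln(T_f/T₂) = 9.2834 × ln(560.52/407) = 2.971 J/K.
ΔS_total = -2.519 + 2.971 = 0.452 J/K.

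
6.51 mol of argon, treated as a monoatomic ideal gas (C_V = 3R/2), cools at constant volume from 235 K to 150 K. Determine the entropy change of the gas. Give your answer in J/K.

At constant volume, ΔS = nC_V ln(T₂/T₁) with C_V = 3R/2 = 12.47 J mol⁻¹ K⁻¹.
ΔS = 6.51 × 12.47 × ln(150/235) = -36.4 J/K.

ΔS = -36.4 J/K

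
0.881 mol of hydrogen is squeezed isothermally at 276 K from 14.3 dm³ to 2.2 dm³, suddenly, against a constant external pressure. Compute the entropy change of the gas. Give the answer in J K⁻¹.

Entropy is a state function, so ΔS_gas depends only on the end states.
For an isothermal ideal gas ΔS_gas = nR ln(V₂/V₁) = 0.881 × 8.314 × ln(2.2/14.3) = -13.7 J/K.

ΔS_gas = -13.7 J/K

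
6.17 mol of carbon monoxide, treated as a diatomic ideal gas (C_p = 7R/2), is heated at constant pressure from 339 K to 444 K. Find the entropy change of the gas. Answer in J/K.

ΔS = 48.4 J/K

At constant pressure, ΔS = nC_p ln(T₂/T₁) with C_p = 7R/2 = 29.1 J mol⁻¹ K⁻¹.
ΔS = 6.17 × 29.1 × ln(444/339) = 48.4 J/K.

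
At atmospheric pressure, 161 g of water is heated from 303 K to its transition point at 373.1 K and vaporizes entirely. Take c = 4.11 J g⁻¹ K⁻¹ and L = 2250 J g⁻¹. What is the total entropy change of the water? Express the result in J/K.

ΔS = 1110 J/K

Warming step: ΔS₁ = m c ln(T_tr/T_i) = 161 × 4.11 × ln(373.1/303) = 137.7 J/K.
Phase change: ΔS₂ = +mL/T_tr = 161 × 2250 / 373.1 = 970.9 J/K.
ΔS_total = (137.7) + (970.9) = 1110 J/K.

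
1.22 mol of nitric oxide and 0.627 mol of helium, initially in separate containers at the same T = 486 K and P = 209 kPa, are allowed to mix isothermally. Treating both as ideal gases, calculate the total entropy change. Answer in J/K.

ΔS_mix = 9.84 J/K

Mole fractions: x_A = 1.22/1.85 = 0.661, x_B = 0.339.
ΔS_mix = −R(n_A ln x_A + n_B ln x_B) = −8.314 × (1.22 ln 0.661 + 0.627 ln 0.339) = 9.84 J/K.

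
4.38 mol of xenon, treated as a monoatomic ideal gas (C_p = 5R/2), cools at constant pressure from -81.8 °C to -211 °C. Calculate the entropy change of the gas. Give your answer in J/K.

In kelvin: T₁ = 191.35 K, T₂ = 62.15 K. At constant pressure, ΔS = nC_p ln(T₂/T₁) with C_p = 5R/2 = 20.79 J mol⁻¹ K⁻¹.
ΔS = 4.38 × 20.79 × ln(62.15/191.35) = -102 J/K.

ΔS = -102 J/K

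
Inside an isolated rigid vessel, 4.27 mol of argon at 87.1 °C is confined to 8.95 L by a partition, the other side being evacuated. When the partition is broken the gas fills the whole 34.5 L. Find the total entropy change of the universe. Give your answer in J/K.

ΔS_universe = 47.9 J/K

For an ideal gas in free expansion Q = 0 and W = 0, so T is unchanged.
Entropy is a state function; using a reversible isothermal path, ΔS_gas = nR ln(V₂/V₁) = 4.27 × 8.314 × ln(34.5/8.95) = 47.9 J/K.
The insulated surroundings exchange no heat, so ΔS_surr = 0 and ΔS_universe = ΔS_gas.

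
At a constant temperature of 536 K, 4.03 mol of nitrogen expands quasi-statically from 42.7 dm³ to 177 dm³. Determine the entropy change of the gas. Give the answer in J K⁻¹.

ΔS_gas = 47.6 J/K

For an isothermal ideal gas ΔS_gas = nR ln(V₂/V₁) = 4.03 × 8.314 × ln(177/42.7) = 47.6 J/K.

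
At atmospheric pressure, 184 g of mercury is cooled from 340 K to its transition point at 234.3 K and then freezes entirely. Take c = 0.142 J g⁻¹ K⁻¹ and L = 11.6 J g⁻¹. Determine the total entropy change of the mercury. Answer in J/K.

ΔS = -18.8 J/K

Cooling step: ΔS₁ = m c ln(T_tr/T_i) = 184 × 0.142 × ln(234.3/340) = -9.729 J/K.
Phase change: ΔS₂ = −mL/T_tr = −184 × 11.6 / 234.3 = -9.11 J/K.
ΔS_total = (-9.729) + (-9.11) = -18.8 J/K.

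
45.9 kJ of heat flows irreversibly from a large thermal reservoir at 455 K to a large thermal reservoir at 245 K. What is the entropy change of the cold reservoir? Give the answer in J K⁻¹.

ΔS_cold = 187 J/K

The cold reservoir gains heat Q, so ΔS_cold = +Q/T_C = 45900/245 = 187 J/K.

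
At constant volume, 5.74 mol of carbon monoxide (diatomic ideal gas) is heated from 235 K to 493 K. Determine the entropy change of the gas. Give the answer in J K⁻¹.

At constant volume, ΔS = nC_V ln(T₂/T₁) with C_V = 5R/2 = 20.79 J mol⁻¹ K⁻¹.
ΔS = 5.74 × 20.79 × ln(493/235) = 88.4 J/K.

ΔS = 88.4 J/K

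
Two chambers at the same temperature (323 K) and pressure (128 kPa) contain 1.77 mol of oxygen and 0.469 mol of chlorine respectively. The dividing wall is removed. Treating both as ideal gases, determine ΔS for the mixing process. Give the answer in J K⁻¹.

ΔS_mix = 9.55 J/K

Mole fractions: x_A = 1.77/2.24 = 0.791, x_B = 0.209.
ΔS_mix = −R(n_A ln x_A + n_B ln x_B) = −8.314 × (1.77 ln 0.791 + 0.469 ln 0.209) = 9.55 J/K.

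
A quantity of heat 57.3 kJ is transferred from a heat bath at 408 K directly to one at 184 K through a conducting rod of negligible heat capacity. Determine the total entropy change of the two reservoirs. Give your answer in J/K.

ΔS_total = 171 J/K

ΔS_hot = −Q/T_H = −57300/408 = -140.4 J/K and ΔS_cold = +Q/T_C = 57300/184 = 311.4 J/K.
ΔS_total = -140.4 + 311.4 = 171 J/K, positive as the second law requires.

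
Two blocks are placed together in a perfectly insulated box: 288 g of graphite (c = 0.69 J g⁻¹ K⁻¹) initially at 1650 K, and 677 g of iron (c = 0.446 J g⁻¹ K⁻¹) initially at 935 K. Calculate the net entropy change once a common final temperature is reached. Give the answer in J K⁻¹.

Energy balance: T_f = (m₁c₁T₁ + m₂c₂T₂)/(m₁c₁ + m₂c₂) = 1218.8 K.
ΔS₁ = m₁c₁ ln(T_f/T₁) = 198.72 × ln(1218.8/1650) = -60.195 J/K.
ΔS₂ = m₂c₂ ln(T_f/T₂) = 301.942 × ln(1218.8/935) = 80.036 J/K.
ΔS_total = -60.195 + 80.036 = 19.8 J/K.

ΔS_total = 19.8 J/K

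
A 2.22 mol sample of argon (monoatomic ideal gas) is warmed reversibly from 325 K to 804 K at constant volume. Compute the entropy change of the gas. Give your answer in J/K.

At constant volume, ΔS = nC_V ln(T₂/T₁) with C_V = 3R/2 = 12.47 J mol⁻¹ K⁻¹.
ΔS = 2.22 × 12.47 × ln(804/325) = 25.1 J/K.

ΔS = 25.1 J/K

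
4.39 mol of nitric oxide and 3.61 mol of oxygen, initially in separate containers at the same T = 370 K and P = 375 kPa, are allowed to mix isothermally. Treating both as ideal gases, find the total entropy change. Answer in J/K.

ΔS_mix = 45.8 J/K

Mole fractions: x_A = 4.39/8 = 0.549, x_B = 0.451.
ΔS_mix = −R(n_A ln x_A + n_B ln x_B) = −8.314 × (4.39 ln 0.549 + 3.61 ln 0.451) = 45.8 J/K.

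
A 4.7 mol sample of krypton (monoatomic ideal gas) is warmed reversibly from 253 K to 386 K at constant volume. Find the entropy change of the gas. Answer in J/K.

ΔS = 24.8 J/K

At constant volume, ΔS = nC_V ln(T₂/T₁) with C_V = 3R/2 = 12.47 J mol⁻¹ K⁻¹.
ΔS = 4.7 × 12.47 × ln(386/253) = 24.8 J/K.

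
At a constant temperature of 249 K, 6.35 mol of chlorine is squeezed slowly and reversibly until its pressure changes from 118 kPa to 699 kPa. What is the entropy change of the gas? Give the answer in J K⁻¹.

ΔS_gas = -93.9 J/K

For an isothermal ideal gas ΔS_gas = nR ln(P₁/P₂) = 6.35 × 8.314 × ln(118/699) = -93.9 J/K.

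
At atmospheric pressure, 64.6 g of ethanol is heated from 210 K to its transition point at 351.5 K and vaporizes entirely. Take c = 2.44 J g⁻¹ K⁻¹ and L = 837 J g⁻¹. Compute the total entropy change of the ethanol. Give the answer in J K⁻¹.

ΔS = 235 J/K

Warming step: ΔS₁ = m c ln(T_tr/T_i) = 64.6 × 2.44 × ln(351.5/210) = 81.19 J/K.
Phase change: ΔS₂ = +mL/T_tr = 64.6 × 837 / 351.5 = 153.8 J/K.
ΔS_total = (81.19) + (153.8) = 235 J/K.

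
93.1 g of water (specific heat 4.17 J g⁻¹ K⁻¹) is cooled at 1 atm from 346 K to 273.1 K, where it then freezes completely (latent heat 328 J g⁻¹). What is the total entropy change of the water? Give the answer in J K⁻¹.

ΔS = -204 J/K

Cooling step: ΔS₁ = m c ln(T_tr/T_i) = 93.1 × 4.17 × ln(273.1/346) = -91.85 J/K.
Phase change: ΔS₂ = −mL/T_tr = −93.1 × 328 / 273.1 = -111.8 J/K.
ΔS_total = (-91.85) + (-111.8) = -204 J/K.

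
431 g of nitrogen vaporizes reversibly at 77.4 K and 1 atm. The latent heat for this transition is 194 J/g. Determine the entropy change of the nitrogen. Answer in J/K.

Heat absorbed by the substance: Q = mL = 431 × 194 = 83614 J.
At constant T, ΔS = Q_rev/T = 83614 / 77.4 = 1080 J/K.

ΔS = 1080 J/K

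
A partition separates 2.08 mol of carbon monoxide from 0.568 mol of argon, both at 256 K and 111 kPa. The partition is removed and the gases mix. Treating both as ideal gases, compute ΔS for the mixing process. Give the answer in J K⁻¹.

Mole fractions: x_A = 2.08/2.65 = 0.785, x_B = 0.215.
ΔS_mix = −R(n_A ln x_A + n_B ln x_B) = −8.314 × (2.08 ln 0.785 + 0.568 ln 0.215) = 11.4 J/K.

ΔS_mix = 11.4 J/K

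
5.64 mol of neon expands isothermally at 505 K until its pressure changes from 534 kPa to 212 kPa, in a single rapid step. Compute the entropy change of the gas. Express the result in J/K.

Entropy is a state function, so ΔS_gas depends only on the end states.
For an isothermal ideal gas ΔS_gas = nR ln(P₁/P₂) = 5.64 × 8.314 × ln(534/212) = 43.3 J/K.

ΔS_gas = 43.3 J/K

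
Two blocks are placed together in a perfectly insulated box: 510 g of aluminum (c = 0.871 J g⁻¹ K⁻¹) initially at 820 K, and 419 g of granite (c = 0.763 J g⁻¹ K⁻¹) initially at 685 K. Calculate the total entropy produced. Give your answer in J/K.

ΔS_total = 2.97 J/K

Energy balance: T_f = (m₁c₁T₁ + m₂c₂T₂)/(m₁c₁ + m₂c₂) = 763.5 K.
ΔS₁ = m₁c₁ ln(T_f/T₁) = 444.21 × ln(763.5/820) = -31.7114 J/K.
ΔS₂ = m₂c₂ ln(T_f/T₂) = 319.697 × ln(763.5/685) = 34.6862 J/K.
ΔS_total = -31.7114 + 34.6862 = 2.97 J/K.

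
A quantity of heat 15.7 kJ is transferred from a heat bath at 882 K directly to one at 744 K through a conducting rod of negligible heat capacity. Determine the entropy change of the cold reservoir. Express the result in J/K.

The cold reservoir gains heat Q, so ΔS_cold = +Q/T_C = 15700/744 = 21.1 J/K.

ΔS_cold = 21.1 J/K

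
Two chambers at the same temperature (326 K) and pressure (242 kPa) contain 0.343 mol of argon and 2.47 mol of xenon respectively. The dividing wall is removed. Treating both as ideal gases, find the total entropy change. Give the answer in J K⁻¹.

ΔS_mix = 8.67 J/K

Mole fractions: x_A = 0.343/2.81 = 0.122, x_B = 0.878.
ΔS_mix = −R(n_A ln x_A + n_B ln x_B) = −8.314 × (0.343 ln 0.122 + 2.47 ln 0.878) = 8.67 J/K.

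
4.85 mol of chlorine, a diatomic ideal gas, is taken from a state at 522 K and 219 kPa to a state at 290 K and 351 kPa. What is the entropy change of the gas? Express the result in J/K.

ΔS = nC_p ln(T₂/T₁) − nR ln(P₂/P₁), with C_p = 7R/2 = 29.1 J mol⁻¹ K⁻¹ for a diatomic ideal gas.
ΔS = 4.85 × [29.1 × ln(290/522) − 8.314 × ln(351/219)] = -102 J/K.

ΔS = -102 J/K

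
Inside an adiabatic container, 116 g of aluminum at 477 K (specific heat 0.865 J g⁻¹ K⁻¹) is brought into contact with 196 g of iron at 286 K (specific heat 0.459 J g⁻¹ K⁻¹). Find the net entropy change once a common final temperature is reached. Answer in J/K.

ΔS_total = 6.08 J/K

Energy balance: T_f = (m₁c₁T₁ + m₂c₂T₂)/(m₁c₁ + m₂c₂) = 386.71 K.
ΔS₁ = m₁c₁ ln(T_f/T₁) = 100.34 × ln(386.71/477) = -21.06 J/K.
ΔS₂ = m₂c₂ ln(T_f/T₂) = 89.964 × ln(386.71/286) = 27.14 J/K.
ΔS_total = -21.06 + 27.14 = 6.08 J/K.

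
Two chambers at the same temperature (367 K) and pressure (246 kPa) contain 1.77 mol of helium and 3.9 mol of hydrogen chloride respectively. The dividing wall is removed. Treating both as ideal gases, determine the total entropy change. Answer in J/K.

ΔS_mix = 29.3 J/K

Mole fractions: x_A = 1.77/5.67 = 0.312, x_B = 0.688.
ΔS_mix = −R(n_A ln x_A + n_B ln x_B) = −8.314 × (1.77 ln 0.312 + 3.9 ln 0.688) = 29.3 J/K.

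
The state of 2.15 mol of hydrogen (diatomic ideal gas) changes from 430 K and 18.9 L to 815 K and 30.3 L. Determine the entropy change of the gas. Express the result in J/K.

ΔS = 37 J/K

Entropy is a state function: ΔS = nC_V ln(T₂/T₁) + nR ln(V₂/V₁), with C_V = 5R/2 = 20.79 J mol⁻¹ K⁻¹ for a diatomic ideal gas.
ΔS = 2.15 × [20.79 × ln(815/430) + 8.314 × ln(30.3/18.9)] = 37 J/K.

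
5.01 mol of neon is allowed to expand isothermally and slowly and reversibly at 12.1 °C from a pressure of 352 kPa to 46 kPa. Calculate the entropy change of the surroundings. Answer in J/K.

For an isothermal ideal gas ΔS_gas = nR ln(P₁/P₂) = 5.01 × 8.314 × ln(352/46) = 84.8 J/K.
The process is reversible, so ΔS_surr = −ΔS_gas = -84.8 J/K and ΔS_universe = 0.

ΔS_surr = -84.8 J/K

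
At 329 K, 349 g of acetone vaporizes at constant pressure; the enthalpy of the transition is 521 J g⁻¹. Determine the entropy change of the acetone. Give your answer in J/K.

Heat absorbed by the substance: Q = mL = 349 × 521 = 181829 J.
At constant T, ΔS = Q_rev/T = 181829 / 329 = 553 J/K.

ΔS = 553 J/K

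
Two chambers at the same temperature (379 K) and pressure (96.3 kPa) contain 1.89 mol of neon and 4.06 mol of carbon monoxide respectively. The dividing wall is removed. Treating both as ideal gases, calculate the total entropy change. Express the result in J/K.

Mole fractions: x_A = 1.89/5.95 = 0.318, x_B = 0.682.
ΔS_mix = −R(n_A ln x_A + n_B ln x_B) = −8.314 × (1.89 ln 0.318 + 4.06 ln 0.682) = 30.9 J/K.

ΔS_mix = 30.9 J/K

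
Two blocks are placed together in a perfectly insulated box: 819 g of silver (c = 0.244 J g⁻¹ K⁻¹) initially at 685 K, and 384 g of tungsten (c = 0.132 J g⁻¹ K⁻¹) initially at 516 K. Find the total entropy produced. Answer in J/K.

ΔS_total = 1.53 J/K

Energy balance: T_f = (m₁c₁T₁ + m₂c₂T₂)/(m₁c₁ + m₂c₂) = 650.81 K.
ΔS₁ = m₁c₁ ln(T_f/T₁) = 199.836 × ln(650.81/685) = -10.23 J/K.
ΔS₂ = m₂c₂ ln(T_f/T₂) = 50.688 × ln(650.81/516) = 11.76 J/K.
ΔS_total = -10.23 + 11.76 = 1.53 J/K.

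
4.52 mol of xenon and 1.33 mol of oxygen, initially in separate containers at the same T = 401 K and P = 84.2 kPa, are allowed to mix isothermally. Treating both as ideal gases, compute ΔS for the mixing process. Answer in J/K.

ΔS_mix = 26.1 J/K

Mole fractions: x_A = 4.52/5.85 = 0.773, x_B = 0.227.
ΔS_mix = −R(n_A ln x_A + n_B ln x_B) = −8.314 × (4.52 ln 0.773 + 1.33 ln 0.227) = 26.1 J/K.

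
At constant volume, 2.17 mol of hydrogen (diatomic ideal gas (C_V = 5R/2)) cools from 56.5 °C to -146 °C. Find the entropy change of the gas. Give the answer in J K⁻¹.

ΔS = -43 J/K

In kelvin: T₁ = 329.65 K, T₂ = 127.15 K. At constant volume, ΔS = nC_V ln(T₂/T₁) with C_V = 5R/2 = 20.79 J mol⁻¹ K⁻¹.
ΔS = 2.17 × 20.79 × ln(127.15/329.65) = -43 J/K.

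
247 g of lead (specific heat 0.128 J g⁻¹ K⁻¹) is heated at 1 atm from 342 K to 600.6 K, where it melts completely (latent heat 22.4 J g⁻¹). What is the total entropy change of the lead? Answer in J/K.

ΔS = 27 J/K

Warming step: ΔS₁ = m c ln(T_tr/T_i) = 247 × 0.128 × ln(600.6/342) = 17.8 J/K.
Phase change: ΔS₂ = +mL/T_tr = 247 × 22.4 / 600.6 = 9.212 J/K.
ΔS_total = (17.8) + (9.212) = 27 J/K.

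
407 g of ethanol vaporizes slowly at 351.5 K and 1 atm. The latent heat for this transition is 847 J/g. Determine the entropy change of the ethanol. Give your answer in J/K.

Heat absorbed by the substance: Q = mL = 407 × 847 = 344729 J.
At constant T, ΔS = Q_rev/T = 344729 / 351.5 = 981 J/K.

ΔS = 981 J/K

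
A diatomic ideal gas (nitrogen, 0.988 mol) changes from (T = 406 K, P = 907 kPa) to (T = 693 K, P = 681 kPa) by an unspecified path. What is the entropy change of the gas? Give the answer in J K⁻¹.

ΔS = 17.7 J/K

ΔS = nC_p ln(T₂/T₁) − nR ln(P₂/P₁), with C_p = 7R/2 = 29.1 J mol⁻¹ K⁻¹ for a diatomic ideal gas.
ΔS = 0.988 × [29.1 × ln(693/406) − 8.314 × ln(681/907)] = 17.7 J/K.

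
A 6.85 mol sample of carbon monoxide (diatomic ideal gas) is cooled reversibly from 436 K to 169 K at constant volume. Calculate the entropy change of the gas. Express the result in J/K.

ΔS = -135 J/K

At constant volume, ΔS = nC_V ln(T₂/T₁) with C_V = 5R/2 = 20.79 J mol⁻¹ K⁻¹.
ΔS = 6.85 × 20.79 × ln(169/436) = -135 J/K.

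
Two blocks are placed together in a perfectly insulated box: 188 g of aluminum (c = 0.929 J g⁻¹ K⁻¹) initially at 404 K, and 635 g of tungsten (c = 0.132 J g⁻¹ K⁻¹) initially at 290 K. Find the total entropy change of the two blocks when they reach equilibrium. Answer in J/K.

ΔS_total = 2.98 J/K

Energy balance: T_f = (m₁c₁T₁ + m₂c₂T₂)/(m₁c₁ + m₂c₂) = 367.03 K.
ΔS₁ = m₁c₁ ln(T_f/T₁) = 174.652 × ln(367.03/404) = -16.761 J/K.
ΔS₂ = m₂c₂ ln(T_f/T₂) = 83.82 × ln(367.03/290) = 19.745 J/K.
ΔS_total = -16.761 + 19.745 = 2.98 J/K.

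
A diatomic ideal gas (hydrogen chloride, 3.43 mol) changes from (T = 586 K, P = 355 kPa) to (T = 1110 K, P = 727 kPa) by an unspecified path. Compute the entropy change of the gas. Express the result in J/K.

ΔS = nC_p ln(T₂/T₁) − nR ln(P₂/P₁), with C_p = 7R/2 = 29.1 J mol⁻¹ K⁻¹ for a diatomic ideal gas.
ΔS = 3.43 × [29.1 × ln(1110/586) − 8.314 × ln(727/355)] = 43.3 J/K.

ΔS = 43.3 J/K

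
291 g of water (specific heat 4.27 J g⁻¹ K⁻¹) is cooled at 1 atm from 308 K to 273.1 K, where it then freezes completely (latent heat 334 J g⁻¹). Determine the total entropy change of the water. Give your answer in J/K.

Cooling step: ΔS₁ = m c ln(T_tr/T_i) = 291 × 4.27 × ln(273.1/308) = -149.4 J/K.
Phase change: ΔS₂ = −mL/T_tr = −291 × 334 / 273.1 = -355.9 J/K.
ΔS_total = (-149.4) + (-355.9) = -505 J/K.

ΔS = -505 J/K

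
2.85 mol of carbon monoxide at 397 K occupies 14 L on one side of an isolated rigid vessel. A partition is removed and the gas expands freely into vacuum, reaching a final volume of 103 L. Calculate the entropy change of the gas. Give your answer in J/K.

No heat is exchanged and no work is done, so the ideal-gas temperature stays constant.
Entropy is a state function; using a reversible isothermal path, ΔS_gas = nR ln(V₂/V₁) = 2.85 × 8.314 × ln(103/14) = 47.3 J/K.

ΔS_gas = 47.3 J/K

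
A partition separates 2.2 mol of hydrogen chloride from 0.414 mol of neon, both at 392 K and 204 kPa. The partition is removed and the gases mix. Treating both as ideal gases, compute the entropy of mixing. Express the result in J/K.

ΔS_mix = 9.5 J/K

Mole fractions: x_A = 2.2/2.61 = 0.842, x_B = 0.158.
ΔS_mix = −R(n_A ln x_A + n_B ln x_B) = −8.314 × (2.2 ln 0.842 + 0.414 ln 0.158) = 9.5 J/K.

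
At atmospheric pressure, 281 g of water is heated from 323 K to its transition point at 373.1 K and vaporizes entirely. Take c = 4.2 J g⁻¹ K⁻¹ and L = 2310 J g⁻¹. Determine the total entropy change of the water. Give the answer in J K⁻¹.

Warming step: ΔS₁ = m c ln(T_tr/T_i) = 281 × 4.2 × ln(373.1/323) = 170.2 J/K.
Phase change: ΔS₂ = +mL/T_tr = 281 × 2310 / 373.1 = 1740 J/K.
ΔS_total = (170.2) + (1740) = 1910 J/K.

ΔS = 1910 J/K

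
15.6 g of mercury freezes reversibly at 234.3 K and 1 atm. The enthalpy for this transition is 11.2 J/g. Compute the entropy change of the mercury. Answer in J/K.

ΔS = -0.746 J/K

Heat released by the substance: Q = −mL = −15.6 × 11.2 = −174.72 J.
At constant T, ΔS = Q_rev/T = −174.72 / 234.3 = -0.746 J/K.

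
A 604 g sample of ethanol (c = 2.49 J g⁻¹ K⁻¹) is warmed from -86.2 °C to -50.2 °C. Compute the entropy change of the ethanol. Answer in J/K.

In kelvin: T₁ = 186.95 K, T₂ = 222.95 K. ΔS = ∫dQ_rev/T = m c ln(T₂/T₁) = 604 × 2.49 × ln(222.95/186.95) = 265 J/K.

ΔS = 265 J/K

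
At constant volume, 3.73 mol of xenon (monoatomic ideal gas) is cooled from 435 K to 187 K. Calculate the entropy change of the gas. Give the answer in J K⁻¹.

At constant volume, ΔS = nC_V ln(T₂/T₁) with C_V = 3R/2 = 12.47 J mol⁻¹ K⁻¹.
ΔS = 3.73 × 12.47 × ln(187/435) = -39.3 J/K.

ΔS = -39.3 J/K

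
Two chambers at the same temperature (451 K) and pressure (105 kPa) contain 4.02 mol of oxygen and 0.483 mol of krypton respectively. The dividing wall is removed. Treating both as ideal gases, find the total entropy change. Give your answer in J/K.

ΔS_mix = 12.8 J/K

Mole fractions: x_A = 4.02/4.5 = 0.893, x_B = 0.107.
ΔS_mix = −R(n_A ln x_A + n_B ln x_B) = −8.314 × (4.02 ln 0.893 + 0.483 ln 0.107) = 12.8 J/K.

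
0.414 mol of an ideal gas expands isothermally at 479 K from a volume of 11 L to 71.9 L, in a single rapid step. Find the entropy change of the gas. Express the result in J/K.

Entropy is a state function, so ΔS_gas depends only on the end states.
For an isothermal ideal gas ΔS_gas = nR ln(V₂/V₁) = 0.414 × 8.314 × ln(71.9/11) = 6.46 J/K.

ΔS_gas = 6.46 J/K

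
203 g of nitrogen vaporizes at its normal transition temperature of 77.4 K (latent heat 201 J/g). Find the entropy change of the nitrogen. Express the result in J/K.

Heat absorbed by the substance: Q = mL = 203 × 201 = 40803 J.
At constant T, ΔS = Q_rev/T = 40803 / 77.4 = 527 J/K.

ΔS = 527 J/K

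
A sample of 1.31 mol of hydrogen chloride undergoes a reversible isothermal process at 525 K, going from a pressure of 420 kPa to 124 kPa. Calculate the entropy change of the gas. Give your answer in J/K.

For an isothermal ideal gas ΔS_gas = nR ln(P₁/P₂) = 1.31 × 8.314 × ln(420/124) = 13.3 J/K.

ΔS_gas = 13.3 J/K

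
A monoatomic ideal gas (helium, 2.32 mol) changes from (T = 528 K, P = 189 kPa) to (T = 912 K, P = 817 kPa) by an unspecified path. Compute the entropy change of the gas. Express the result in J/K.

ΔS = nC_p ln(T₂/T₁) − nR ln(P₂/P₁), with C_p = 5R/2 = 20.79 J mol⁻¹ K⁻¹ for a monoatomic ideal gas.
ΔS = 2.32 × [20.79 × ln(912/528) − 8.314 × ln(817/189)] = -1.88 J/K.

ΔS = -1.88 J/K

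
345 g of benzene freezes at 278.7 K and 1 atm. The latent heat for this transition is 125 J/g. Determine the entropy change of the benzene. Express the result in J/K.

Heat released by the substance: Q = −mL = −345 × 125 = −43125 J.
At constant T, ΔS = Q_rev/T = −43125 / 278.7 = -155 J/K.

ΔS = -155 J/K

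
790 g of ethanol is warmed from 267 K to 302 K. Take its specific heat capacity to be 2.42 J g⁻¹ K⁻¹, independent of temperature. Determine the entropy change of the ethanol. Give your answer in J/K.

ΔS = ∫dQ_rev/T = m c ln(T₂/T₁) = 790 × 2.42 × ln(302/267) = 235 J/K.

ΔS = 235 J/K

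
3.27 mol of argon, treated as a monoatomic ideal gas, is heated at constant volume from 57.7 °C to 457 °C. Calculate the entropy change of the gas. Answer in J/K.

ΔS = 32.3 J/K

In kelvin: T₁ = 330.85 K, T₂ = 730.15 K. At constant volume, ΔS = nC_V ln(T₂/T₁) with C_V = 3R/2 = 12.47 J mol⁻¹ K⁻¹.
ΔS = 3.27 × 12.47 × ln(730.15/330.85) = 32.3 J/K.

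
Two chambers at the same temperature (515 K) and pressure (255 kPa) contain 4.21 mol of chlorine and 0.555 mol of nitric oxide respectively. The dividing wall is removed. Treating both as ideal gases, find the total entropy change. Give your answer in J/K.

Mole fractions: x_A = 4.21/4.76 = 0.884, x_B = 0.116.
ΔS_mix = −R(n_A ln x_A + n_B ln x_B) = −8.314 × (4.21 ln 0.884 + 0.555 ln 0.116) = 14.3 J/K.

ΔS_mix = 14.3 J/K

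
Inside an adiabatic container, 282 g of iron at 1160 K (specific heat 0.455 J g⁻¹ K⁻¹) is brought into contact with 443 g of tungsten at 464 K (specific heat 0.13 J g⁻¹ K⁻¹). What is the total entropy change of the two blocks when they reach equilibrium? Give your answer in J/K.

ΔS_total = 14.5 J/K

Energy balance: T_f = (m₁c₁T₁ + m₂c₂T₂)/(m₁c₁ + m₂c₂) = 944.39 K.
ΔS₁ = m₁c₁ ln(T_f/T₁) = 128.31 × ln(944.39/1160) = -26.39 J/K.
ΔS₂ = m₂c₂ ln(T_f/T₂) = 57.59 × ln(944.39/464) = 40.93 J/K.
ΔS_total = -26.39 + 40.93 = 14.5 J/K.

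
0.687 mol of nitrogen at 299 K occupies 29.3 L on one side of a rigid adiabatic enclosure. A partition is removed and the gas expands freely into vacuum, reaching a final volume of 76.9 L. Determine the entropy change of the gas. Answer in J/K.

ΔS_gas = 5.51 J/K

No heat is exchanged and no work is done, so the ideal-gas temperature stays constant.
Entropy is a state function; using a reversible isothermal path, ΔS_gas = nR ln(V₂/V₁) = 0.687 × 8.314 × ln(76.9/29.3) = 5.51 J/K.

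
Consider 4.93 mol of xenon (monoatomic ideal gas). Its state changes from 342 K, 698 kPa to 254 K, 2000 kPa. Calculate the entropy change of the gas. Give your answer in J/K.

ΔS = nC_p ln(T₂/T₁) − nR ln(P₂/P₁), with C_p = 5R/2 = 20.79 J mol⁻¹ K⁻¹ for a monoatomic ideal gas.
ΔS = 4.93 × [20.79 × ln(254/342) − 8.314 × ln(2000/698)] = -73.6 J/K.

ΔS = -73.6 J/K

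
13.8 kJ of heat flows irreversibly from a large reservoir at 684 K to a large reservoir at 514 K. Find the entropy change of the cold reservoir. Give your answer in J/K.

ΔS_cold = 26.8 J/K

The cold reservoir gains heat Q, so ΔS_cold = +Q/T_C = 13800/514 = 26.8 J/K.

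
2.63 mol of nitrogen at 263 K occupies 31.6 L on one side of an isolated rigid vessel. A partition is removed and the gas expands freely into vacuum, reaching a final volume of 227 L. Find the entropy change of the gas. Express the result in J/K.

ΔS_gas = 43.1 J/K

No heat is exchanged and no work is done, so the ideal-gas temperature stays constant.
Entropy is a state function; using a reversible isothermal path, ΔS_gas = nR ln(V₂/V₁) = 2.63 × 8.314 × ln(227/31.6) = 43.1 J/K.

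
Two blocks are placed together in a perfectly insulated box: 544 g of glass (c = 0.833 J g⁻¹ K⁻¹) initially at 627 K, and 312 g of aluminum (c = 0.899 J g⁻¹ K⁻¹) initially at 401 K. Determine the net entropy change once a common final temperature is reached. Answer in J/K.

ΔS_total = 16.6 J/K

Energy balance: T_f = (m₁c₁T₁ + m₂c₂T₂)/(m₁c₁ + m₂c₂) = 540.59 K.
ΔS₁ = m₁c₁ ln(T_f/T₁) = 453.152 × ln(540.59/627) = -67.19 J/K.
ΔS₂ = m₂c₂ ln(T_f/T₂) = 280.488 × ln(540.59/401) = 83.78 J/K.
ΔS_total = -67.19 + 83.78 = 16.6 J/K.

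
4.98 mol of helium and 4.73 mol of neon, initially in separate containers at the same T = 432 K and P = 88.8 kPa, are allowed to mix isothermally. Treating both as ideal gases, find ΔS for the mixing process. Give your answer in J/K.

Mole fractions: x_A = 4.98/9.71 = 0.513, x_B = 0.487.
ΔS_mix = −R(n_A ln x_A + n_B ln x_B) = −8.314 × (4.98 ln 0.513 + 4.73 ln 0.487) = 55.9 J/K.

ΔS_mix = 55.9 J/K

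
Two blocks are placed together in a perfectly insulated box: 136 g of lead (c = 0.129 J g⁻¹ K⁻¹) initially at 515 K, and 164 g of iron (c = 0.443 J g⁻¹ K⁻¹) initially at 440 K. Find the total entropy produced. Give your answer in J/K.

ΔS_total = 0.181 J/K

Energy balance: T_f = (m₁c₁T₁ + m₂c₂T₂)/(m₁c₁ + m₂c₂) = 454.59 K.
ΔS₁ = m₁c₁ ln(T_f/T₁) = 17.544 × ln(454.59/515) = -2.189 J/K.
ΔS₂ = m₂c₂ ln(T_f/T₂) = 72.652 × ln(454.59/440) = 2.37 J/K.
ΔS_total = -2.189 + 2.37 = 0.181 J/K.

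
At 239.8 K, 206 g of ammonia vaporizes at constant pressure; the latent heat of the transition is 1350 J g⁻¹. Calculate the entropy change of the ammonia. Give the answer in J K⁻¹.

Heat absorbed by the substance: Q = mL = 206 × 1350 = 278100 J.
At constant T, ΔS = Q_rev/T = 278100 / 239.8 = 1160 J/K.

ΔS = 1160 J/K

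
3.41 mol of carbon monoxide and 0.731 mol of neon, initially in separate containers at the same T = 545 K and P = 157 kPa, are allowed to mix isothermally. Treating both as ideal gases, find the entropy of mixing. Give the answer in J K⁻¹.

ΔS_mix = 16 J/K

Mole fractions: x_A = 3.41/4.14 = 0.823, x_B = 0.177.
ΔS_mix = −R(n_A ln x_A + n_B ln x_B) = −8.314 × (3.41 ln 0.823 + 0.731 ln 0.177) = 16 J/K.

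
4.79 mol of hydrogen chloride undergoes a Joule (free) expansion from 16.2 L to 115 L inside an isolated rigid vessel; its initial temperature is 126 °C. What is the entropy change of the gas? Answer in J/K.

ΔS_gas = 78.1 J/K

No heat is exchanged and no work is done, so the ideal-gas temperature stays constant.
Entropy is a state function; using a reversible isothermal path, ΔS_gas = nR ln(V₂/V₁) = 4.79 × 8.314 × ln(115/16.2) = 78.1 J/K.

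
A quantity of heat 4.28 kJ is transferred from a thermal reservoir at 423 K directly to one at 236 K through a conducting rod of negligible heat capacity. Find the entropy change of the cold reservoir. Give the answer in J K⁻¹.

The cold reservoir gains heat Q, so ΔS_cold = +Q/T_C = 4280/236 = 18.1 J/K.

ΔS_cold = 18.1 J/K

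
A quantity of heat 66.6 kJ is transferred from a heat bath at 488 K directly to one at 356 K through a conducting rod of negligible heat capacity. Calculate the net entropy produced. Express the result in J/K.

ΔS_hot = −Q/T_H = −66600/488 = -136.5 J/K and ΔS_cold = +Q/T_C = 66600/356 = 187.1 J/K.
ΔS_total = -136.5 + 187.1 = 50.6 J/K, positive as the second law requires.

ΔS_total = 50.6 J/K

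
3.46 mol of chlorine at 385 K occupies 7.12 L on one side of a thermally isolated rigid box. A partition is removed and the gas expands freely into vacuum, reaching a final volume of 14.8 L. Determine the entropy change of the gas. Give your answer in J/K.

No heat is exchanged and no work is done, so the ideal-gas temperature stays constant.
Entropy is a state function; using a reversible isothermal path, ΔS_gas = nR ln(V₂/V₁) = 3.46 × 8.314 × ln(14.8/7.12) = 21 J/K.

ΔS_gas = 21 J/K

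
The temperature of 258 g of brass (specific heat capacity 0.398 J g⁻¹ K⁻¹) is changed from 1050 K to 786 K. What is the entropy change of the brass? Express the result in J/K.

ΔS = ∫dQ_rev/T = m c ln(T₂/T₁) = 258 × 0.398 × ln(786/1050) = -29.7 J/K.

ΔS = -29.7 J/K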